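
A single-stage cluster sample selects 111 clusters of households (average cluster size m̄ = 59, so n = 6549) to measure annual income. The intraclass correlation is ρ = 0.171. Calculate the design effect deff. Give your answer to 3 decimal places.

deff = 1 + (59 − 1)·0.171 = 1 + 9.918 = 10.918.

10.918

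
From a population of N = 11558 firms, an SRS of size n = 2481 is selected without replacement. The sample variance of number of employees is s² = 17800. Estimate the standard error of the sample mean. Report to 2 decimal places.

2.37

Under SRS without replacement, Var(ȳ) = (1 − f)·s²/n with f = n/N = 2481/11558 = 0.21465651.
Var(ȳ) = (1 − 0.21465651)·17800/2481 = 0.78534349·7.1745264 = 5.6344676.
SE(ȳ) = √(5.6344676) = 2.37.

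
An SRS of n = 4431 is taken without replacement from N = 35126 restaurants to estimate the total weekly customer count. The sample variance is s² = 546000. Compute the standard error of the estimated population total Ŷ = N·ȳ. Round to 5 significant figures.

Var(Ŷ) = N²·Var(ȳ) = N²·(1 − n/N)·s²/n.
f = 4431/35126 = 0.12614587; Var(ȳ) = 0.87385413·546000/4431 = 107.67871.
Var(Ŷ) = 35126² · 107.67871 = 1.3285786 × 10^11.
SE(Ŷ) = √(1.3285786 × 10^11) = 364500.

364500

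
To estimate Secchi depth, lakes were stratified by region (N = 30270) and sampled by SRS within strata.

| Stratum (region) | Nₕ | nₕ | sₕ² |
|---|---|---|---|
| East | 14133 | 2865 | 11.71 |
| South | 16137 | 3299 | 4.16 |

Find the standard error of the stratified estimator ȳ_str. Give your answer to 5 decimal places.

0.03155

Var(ȳ_str) = Σₕ Wₕ²(1 − fₕ)sₕ²/nₕ with Wₕ = Nₕ/N, N = 30270.
East: Wₕ = 0.46689792; term = 0.46689792²·(1 − 0.20271705)·11.71/2865 = 7.1037656 × 10^-4.
South: Wₕ = 0.53310208; term = 0.53310208²·(1 − 0.20443701)·4.16/3299 = 2.8510599 × 10^-4.
Sum = 9.9548255 × 10^-4.
SE = √(9.9548255 × 10^-4) = 0.03155.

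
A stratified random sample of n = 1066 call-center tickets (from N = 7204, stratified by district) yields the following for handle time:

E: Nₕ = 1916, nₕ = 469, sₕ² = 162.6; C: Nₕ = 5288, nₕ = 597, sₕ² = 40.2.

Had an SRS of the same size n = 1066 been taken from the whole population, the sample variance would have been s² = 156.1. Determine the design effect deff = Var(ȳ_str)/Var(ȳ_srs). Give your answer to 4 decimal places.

0.4064

Var(ȳ_str) = Σ Wₕ²(1−fₕ)sₕ²/nₕ with Wₕ = Nₕ/7204:
  E: (1916/7204)²·(1−469/1916)·162.6/469 = 0.018520995
  C: (5288/7204)²·(1−597/5288)·40.2/597 = 0.032185569
  → Var(ȳ_str) = 0.050706564.
Var(ȳ_srs) = (1 − 1066/7204)·156.1/1066 = 0.12476675.
deff = 0.050706564 / 0.12476675 = 0.4064.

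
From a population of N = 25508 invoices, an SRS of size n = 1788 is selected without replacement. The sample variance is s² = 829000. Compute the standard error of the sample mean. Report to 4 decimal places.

Under SRS without replacement, Var(ȳ) = (1 − f)·s²/n with f = n/N = 1788/25508 = 0.07009566.
Var(ȳ) = (1 − 0.07009566)·829000/1788 = 0.92990434·463.64653 = 431.14692.
SE(ȳ) = √(431.14692) = 20.7641.

20.7641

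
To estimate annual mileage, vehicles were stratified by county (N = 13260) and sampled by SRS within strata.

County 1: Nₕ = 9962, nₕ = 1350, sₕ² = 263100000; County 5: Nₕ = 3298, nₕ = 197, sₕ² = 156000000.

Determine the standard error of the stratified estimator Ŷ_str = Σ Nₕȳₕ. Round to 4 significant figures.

4.982 × 10^6

Var(Ŷ_str) = Σₕ Nₕ²(1 − fₕ)sₕ²/nₕ.
County 1: 9962²·(1 − 1350/9962)·263100000/1350 = 1.6720053 × 10^13.
County 5: 3298²·(1 − 197/3298)·156000000/197 = 8.0986157 × 10^12.
Sum = 2.4818669 × 10^13.
SE = √(2.4818669 × 10^13) = 4.982 × 10^6.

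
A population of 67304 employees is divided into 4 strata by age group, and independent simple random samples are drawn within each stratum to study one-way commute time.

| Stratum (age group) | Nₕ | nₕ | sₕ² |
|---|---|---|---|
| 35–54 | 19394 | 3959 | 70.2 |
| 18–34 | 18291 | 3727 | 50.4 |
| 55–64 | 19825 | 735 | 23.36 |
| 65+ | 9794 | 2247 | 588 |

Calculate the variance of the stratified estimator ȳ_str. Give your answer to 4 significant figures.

0.008892

Var(ȳ_str) = Σₕ Wₕ²(1 − fₕ)sₕ²/nₕ with Wₕ = Nₕ/N, N = 67304.
35–54: Wₕ = 0.28815524; term = 0.28815524²·(1 − 0.20413530)·70.2/3959 = 0.0011717741.
18–34: Wₕ = 0.27176691; term = 0.27176691²·(1 − 0.20376141)·50.4/3727 = 7.9525702 × 10^-4.
55–64: Wₕ = 0.29455902; term = 0.29455902²·(1 − 0.03707440)·23.36/735 = 0.0026553567.
65+: Wₕ = 0.14551884; term = 0.14551884²·(1 − 0.22942618)·588/2247 = 0.0042699909.
Sum = 0.0088923787.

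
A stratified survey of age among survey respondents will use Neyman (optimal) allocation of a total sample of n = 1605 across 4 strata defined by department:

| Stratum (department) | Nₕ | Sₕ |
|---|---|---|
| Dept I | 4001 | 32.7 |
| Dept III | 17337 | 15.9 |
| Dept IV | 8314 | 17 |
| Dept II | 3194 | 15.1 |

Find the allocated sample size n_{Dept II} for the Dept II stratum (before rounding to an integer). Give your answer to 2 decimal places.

129.87

Neyman allocation: nₕ = n·NₕSₕ / Σⱼ NⱼSⱼ.
Σ NⱼSⱼ = 4001·32.7 + 17337·15.9 + 8314·17 + 3194·15.1 = 596058.4.
n_{Dept II} = 1605·3194·15.1 / 596058.4 = 129.87.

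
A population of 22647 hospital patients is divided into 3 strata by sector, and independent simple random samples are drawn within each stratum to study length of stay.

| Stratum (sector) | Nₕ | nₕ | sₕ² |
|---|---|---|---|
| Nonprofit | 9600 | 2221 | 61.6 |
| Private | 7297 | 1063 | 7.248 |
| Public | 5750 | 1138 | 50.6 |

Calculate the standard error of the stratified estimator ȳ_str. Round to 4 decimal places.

Var(ȳ_str) = Σₕ Wₕ²(1 − fₕ)sₕ²/nₕ with Wₕ = Nₕ/N, N = 22647.
Nonprofit: Wₕ = 0.42389720; term = 0.42389720²·(1 − 0.23135417)·61.6/2221 = 0.0038307123.
Private: Wₕ = 0.32220603; term = 0.32220603²·(1 − 0.14567631)·7.248/1063 = 6.0474837 × 10^-4.
Public: Wₕ = 0.25389676; term = 0.25389676²·(1 − 0.19791304)·50.6/1138 = 0.0022990268.
Sum = 0.0067344875.
SE = √(0.0067344875) = 0.0821.

0.0821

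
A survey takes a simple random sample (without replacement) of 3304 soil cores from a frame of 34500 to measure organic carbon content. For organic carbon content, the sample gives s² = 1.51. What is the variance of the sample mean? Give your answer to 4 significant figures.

Under SRS without replacement, Var(ȳ) = (1 − f)·s²/n with f = n/N = 3304/34500 = 0.09576812.
Var(ȳ) = (1 − 0.09576812)·1.51/3304 = 0.90423188·4.5702179 × 10^-4 = 4.1325368 × 10^-4.

4.133 × 10^-4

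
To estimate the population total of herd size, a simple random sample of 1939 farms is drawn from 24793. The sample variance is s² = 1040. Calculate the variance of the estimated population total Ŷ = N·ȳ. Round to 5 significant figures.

3.0391 × 10^8

Var(Ŷ) = N²·Var(ȳ) = N²·(1 − n/N)·s²/n.
f = 1939/24793 = 0.07820756; Var(ȳ) = 0.92179244·1040/1939 = 0.49441162.
Var(Ŷ) = 24793² · 0.49441162 = 3.0391129 × 10^8.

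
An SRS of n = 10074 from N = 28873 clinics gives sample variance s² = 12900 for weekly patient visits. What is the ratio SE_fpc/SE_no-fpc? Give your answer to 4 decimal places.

0.8069

f = n/N = 10074/28873 = 0.34890728.
SE_no-fpc = √(s²/n) = 1.1316025; SE_fpc = √((1−f)s²/n) = 0.9130936.
Ratio = √(1−f) = 0.80690316.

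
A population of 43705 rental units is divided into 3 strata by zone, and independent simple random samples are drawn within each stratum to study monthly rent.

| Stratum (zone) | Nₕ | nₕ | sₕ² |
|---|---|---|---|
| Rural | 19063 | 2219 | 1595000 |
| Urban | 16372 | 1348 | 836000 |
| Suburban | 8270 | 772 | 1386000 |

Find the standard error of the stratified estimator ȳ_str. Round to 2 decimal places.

16.09

Var(ȳ_str) = Σₕ Wₕ²(1 − fₕ)sₕ²/nₕ with Wₕ = Nₕ/N, N = 43705.
Rural: Wₕ = 0.43617435; term = 0.43617435²·(1 − 0.11640350)·1595000/2219 = 120.83079.
Urban: Wₕ = 0.37460245; term = 0.37460245²·(1 − 0.08233570)·836000/1348 = 79.862233.
Suburban: Wₕ = 0.18922320; term = 0.18922320²·(1 − 0.09334946)·1386000/772 = 58.282024.
Sum = 258.97505.
SE = √(258.97505) = 16.09.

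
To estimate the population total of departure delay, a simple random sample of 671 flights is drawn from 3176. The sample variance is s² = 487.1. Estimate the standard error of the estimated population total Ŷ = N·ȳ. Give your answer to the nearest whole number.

Var(Ŷ) = N²·Var(ȳ) = N²·(1 − n/N)·s²/n.
f = 671/3176 = 0.21127204; Var(ȳ) = 0.78872796·487.1/671 = 0.57256243.
Var(Ŷ) = 3176² · 0.57256243 = 5.7754235 × 10^6.
SE(Ŷ) = √(5.7754235 × 10^6) = 2403.

2403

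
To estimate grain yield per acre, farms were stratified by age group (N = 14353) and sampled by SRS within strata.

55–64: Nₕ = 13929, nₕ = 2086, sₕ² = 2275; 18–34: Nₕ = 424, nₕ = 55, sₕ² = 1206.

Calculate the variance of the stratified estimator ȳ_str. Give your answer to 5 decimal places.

Var(ȳ_str) = Σₕ Wₕ²(1 − fₕ)sₕ²/nₕ with Wₕ = Nₕ/N, N = 14353.
55–64: Wₕ = 0.97045914; term = 0.97045914²·(1 − 0.14975949)·2275/2086 = 0.87329987.
18–34: Wₕ = 0.02954086; term = 0.02954086²·(1 − 0.12971698)·1206/55 = 0.016652961.
Sum = 0.88995283.

0.88995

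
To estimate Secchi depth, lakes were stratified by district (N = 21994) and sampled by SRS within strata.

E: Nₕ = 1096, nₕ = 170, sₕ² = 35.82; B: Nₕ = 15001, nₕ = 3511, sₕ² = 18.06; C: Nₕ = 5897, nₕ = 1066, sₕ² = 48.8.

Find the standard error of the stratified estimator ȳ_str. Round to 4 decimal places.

Var(ȳ_str) = Σₕ Wₕ²(1 − fₕ)sₕ²/nₕ with Wₕ = Nₕ/N, N = 21994.
E: Wₕ = 0.04983177; term = 0.04983177²·(1 − 0.15510949)·35.82/170 = 4.4206869 × 10^-4.
B: Wₕ = 0.68204965; term = 0.68204965²·(1 − 0.23405106)·18.06/3511 = 0.0018328154.
C: Wₕ = 0.26811858; term = 0.26811858²·(1 − 0.18076988)·48.8/1066 = 0.0026960152.
Sum = 0.0049708993.
SE = √(0.0049708993) = 0.0705.

0.0705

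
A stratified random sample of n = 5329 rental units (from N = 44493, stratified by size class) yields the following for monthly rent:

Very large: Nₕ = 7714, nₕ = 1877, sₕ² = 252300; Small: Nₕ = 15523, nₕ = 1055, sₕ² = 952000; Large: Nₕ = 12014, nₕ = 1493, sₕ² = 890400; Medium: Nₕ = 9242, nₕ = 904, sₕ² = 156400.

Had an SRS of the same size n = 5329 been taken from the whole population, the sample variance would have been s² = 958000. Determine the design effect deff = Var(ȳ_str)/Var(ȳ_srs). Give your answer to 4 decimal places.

0.9495

Var(ȳ_str) = Σ Wₕ²(1−fₕ)sₕ²/nₕ with Wₕ = Nₕ/44493:
  Very large: (7714/44493)²·(1−1877/7714)·252300/1877 = 3.0573061
  Small: (15523/44493)²·(1−1055/15523)·952000/1055 = 102.37296
  Large: (12014/44493)²·(1−1493/12014)·890400/1493 = 38.079095
  Medium: (9242/44493)²·(1−904/9242)·156400/904 = 6.7346153
  → Var(ȳ_str) = 150.24398.
Var(ȳ_srs) = (1 − 5329/44493)·958000/5329 = 158.23959.
deff = 150.24398 / 158.23959 = 0.9495.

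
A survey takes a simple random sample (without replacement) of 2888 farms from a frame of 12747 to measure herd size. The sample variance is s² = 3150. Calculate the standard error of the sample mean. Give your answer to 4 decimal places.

0.9185

Under SRS without replacement, Var(ȳ) = (1 − f)·s²/n with f = n/N = 2888/12747 = 0.22656311.
Var(ȳ) = (1 − 0.22656311)·3150/2888 = 0.77343689·1.0907202 = 0.84360325.
SE(ȳ) = √(0.84360325) = 0.9185.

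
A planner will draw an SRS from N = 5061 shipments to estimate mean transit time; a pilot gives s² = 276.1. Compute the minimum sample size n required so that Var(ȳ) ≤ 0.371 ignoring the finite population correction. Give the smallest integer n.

745

Without fpc, n₀ = s²/D = 276.1/0.371 = 744.2049.
Rounding up, n = 745.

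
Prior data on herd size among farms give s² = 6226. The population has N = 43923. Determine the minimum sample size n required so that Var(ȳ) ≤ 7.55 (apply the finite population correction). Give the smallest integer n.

Without fpc, n₀ = s²/D = 6226/7.55 = 824.6358.
With fpc, (1 − n/N)·s²/n ≤ D requires n ≥ n₀/(1 + n₀/N) = 824.6358/(1 + 824.6358/43923) = 809.4389.
Rounding up, n = 810.

810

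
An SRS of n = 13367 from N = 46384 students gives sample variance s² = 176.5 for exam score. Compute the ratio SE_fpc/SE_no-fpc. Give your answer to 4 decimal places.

0.8437

f = n/N = 13367/46384 = 0.28818127.
SE_no-fpc = √(s²/n) = 0.11490935; SE_fpc = √((1−f)s²/n) = 0.096948275.
Ratio = √(1−f) = 0.84369351.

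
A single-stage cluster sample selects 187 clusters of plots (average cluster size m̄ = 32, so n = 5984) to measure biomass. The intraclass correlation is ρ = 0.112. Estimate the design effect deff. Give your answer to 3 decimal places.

4.472

deff = 1 + (32 − 1)·0.112 = 1 + 3.472 = 4.472.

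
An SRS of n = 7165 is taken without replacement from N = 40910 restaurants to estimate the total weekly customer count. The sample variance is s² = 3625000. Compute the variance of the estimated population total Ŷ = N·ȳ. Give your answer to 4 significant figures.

6.984 × 10^11

Var(Ŷ) = N²·Var(ȳ) = N²·(1 − n/N)·s²/n.
f = 7165/40910 = 0.17514055; Var(ȳ) = 0.82485945·3625000/7165 = 417.32247.
Var(Ŷ) = 40910² · 417.32247 = 6.9844261 × 10^11.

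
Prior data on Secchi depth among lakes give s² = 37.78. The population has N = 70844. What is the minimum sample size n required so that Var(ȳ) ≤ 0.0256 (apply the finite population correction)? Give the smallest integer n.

Without fpc, n₀ = s²/D = 37.78/0.0256 = 1475.7812.
With fpc, (1 − n/N)·s²/n ≤ D requires n ≥ n₀/(1 + n₀/N) = 1475.7812/(1 + 1475.7812/70844) = 1445.6659.
Rounding up, n = 1446.

1446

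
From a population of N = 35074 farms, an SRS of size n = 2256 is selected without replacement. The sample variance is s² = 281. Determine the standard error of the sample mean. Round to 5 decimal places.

0.34139

Under SRS without replacement, Var(ȳ) = (1 − f)·s²/n with f = n/N = 2256/35074 = 0.06432115.
Var(ȳ) = (1 − 0.06432115)·281/2256 = 0.93567885·0.12455674 = 0.11654511.
SE(ȳ) = √(0.11654511) = 0.34139.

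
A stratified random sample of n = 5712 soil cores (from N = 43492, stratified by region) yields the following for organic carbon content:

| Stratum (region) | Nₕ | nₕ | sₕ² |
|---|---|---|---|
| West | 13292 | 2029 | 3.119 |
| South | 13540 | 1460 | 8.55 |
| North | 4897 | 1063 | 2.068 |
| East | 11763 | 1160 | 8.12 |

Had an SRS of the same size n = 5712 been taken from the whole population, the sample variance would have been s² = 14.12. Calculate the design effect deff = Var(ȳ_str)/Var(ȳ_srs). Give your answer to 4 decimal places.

Var(ȳ_str) = Σ Wₕ²(1−fₕ)sₕ²/nₕ with Wₕ = Nₕ/43492:
  West: (13292/43492)²·(1−2029/13292)·3.119/2029 = 1.2166313 × 10^-4
  South: (13540/43492)²·(1−1460/13540)·8.55/1460 = 5.0638414 × 10^-4
  North: (4897/43492)²·(1−1063/4897)·2.068/1063 = 1.9309931 × 10^-5
  East: (11763/43492)²·(1−1160/11763)·8.12/1160 = 4.6155785 × 10^-4
  → Var(ȳ_str) = 0.0011089151.
Var(ȳ_srs) = (1 − 5712/43492)·14.12/5712 = 0.0021473314.
deff = 0.0011089151 / 0.0021473314 = 0.5164.

0.5164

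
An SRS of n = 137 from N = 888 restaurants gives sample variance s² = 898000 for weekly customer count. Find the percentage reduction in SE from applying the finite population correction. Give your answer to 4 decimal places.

8.0369

f = n/N = 137/888 = 0.15427928.
SE_no-fpc = √(s²/n) = 80.961377; SE_fpc = √((1−f)s²/n) = 74.454572.
Ratio = √(1−f) = 0.91963075. Reduction = 100·(1 − 0.91963075) = 8.0369%.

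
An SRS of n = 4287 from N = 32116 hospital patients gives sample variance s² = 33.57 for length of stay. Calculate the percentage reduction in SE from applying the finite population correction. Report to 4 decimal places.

f = n/N = 4287/32116 = 0.13348487.
SE_no-fpc = √(s²/n) = 0.088490965; SE_fpc = √((1−f)s²/n) = 0.082373402.
Ratio = √(1−f) = 0.93086795. Reduction = 100·(1 − 0.93086795) = 6.9132%.

6.9132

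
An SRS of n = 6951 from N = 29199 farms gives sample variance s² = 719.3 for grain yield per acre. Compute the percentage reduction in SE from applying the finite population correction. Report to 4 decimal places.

f = n/N = 6951/29199 = 0.23805610.
SE_no-fpc = √(s²/n) = 0.32168543; SE_fpc = √((1−f)s²/n) = 0.28079727.
Ratio = √(1−f) = 0.87289398. Reduction = 100·(1 − 0.87289398) = 12.7106%.

12.7106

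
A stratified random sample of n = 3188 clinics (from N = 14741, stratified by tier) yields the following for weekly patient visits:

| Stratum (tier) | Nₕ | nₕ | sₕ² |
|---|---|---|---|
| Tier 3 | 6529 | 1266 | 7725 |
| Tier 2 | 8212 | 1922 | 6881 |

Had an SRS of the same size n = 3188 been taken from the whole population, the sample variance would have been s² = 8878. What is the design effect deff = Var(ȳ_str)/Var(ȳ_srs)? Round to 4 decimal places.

0.8320

Var(ȳ_str) = Σ Wₕ²(1−fₕ)sₕ²/nₕ with Wₕ = Nₕ/14741:
  Tier 3: (6529/14741)²·(1−1266/6529)·7725/1266 = 0.96491916
  Tier 2: (8212/14741)²·(1−1922/8212)·6881/1922 = 0.85102804
  → Var(ȳ_str) = 1.8159472.
Var(ȳ_srs) = (1 − 3188/14741)·8878/3188 = 2.1825523.
deff = 1.8159472 / 2.1825523 = 0.8320.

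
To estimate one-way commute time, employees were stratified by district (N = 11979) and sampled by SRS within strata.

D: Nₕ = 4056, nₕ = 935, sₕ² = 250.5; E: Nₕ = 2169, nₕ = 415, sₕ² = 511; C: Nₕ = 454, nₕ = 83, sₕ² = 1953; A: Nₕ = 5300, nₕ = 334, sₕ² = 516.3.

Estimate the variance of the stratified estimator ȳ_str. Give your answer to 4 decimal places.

0.3674

Var(ȳ_str) = Σₕ Wₕ²(1 − fₕ)sₕ²/nₕ with Wₕ = Nₕ/N, N = 11979.
D: Wₕ = 0.33859254; term = 0.33859254²·(1 − 0.23052268)·250.5/935 = 0.023634516.
E: Wₕ = 0.18106687; term = 0.18106687²·(1 − 0.19133241)·511/415 = 0.032645311.
C: Wₕ = 0.03789966; term = 0.03789966²·(1 − 0.18281938)·1953/83 = 0.027619307.
A: Wₕ = 0.44244094; term = 0.44244094²·(1 − 0.06301887)·516.3/334 = 0.28352876.
Sum = 0.36742789.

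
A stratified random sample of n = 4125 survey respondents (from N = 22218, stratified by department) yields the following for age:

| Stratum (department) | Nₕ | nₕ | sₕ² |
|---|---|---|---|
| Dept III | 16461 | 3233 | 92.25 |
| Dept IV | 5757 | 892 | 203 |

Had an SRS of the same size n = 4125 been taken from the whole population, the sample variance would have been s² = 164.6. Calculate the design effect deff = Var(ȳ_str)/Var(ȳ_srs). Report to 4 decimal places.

Var(ȳ_str) = Σ Wₕ²(1−fₕ)sₕ²/nₕ with Wₕ = Nₕ/22218:
  Dept III: (16461/22218)²·(1−3233/16461)·92.25/3233 = 0.012586389
  Dept IV: (5757/22218)²·(1−892/5757)·203/892 = 0.012912203
  → Var(ȳ_str) = 0.025498592.
Var(ȳ_srs) = (1 − 4125/22218)·164.6/4125 = 0.032494623.
deff = 0.025498592 / 0.032494623 = 0.7847.

0.7847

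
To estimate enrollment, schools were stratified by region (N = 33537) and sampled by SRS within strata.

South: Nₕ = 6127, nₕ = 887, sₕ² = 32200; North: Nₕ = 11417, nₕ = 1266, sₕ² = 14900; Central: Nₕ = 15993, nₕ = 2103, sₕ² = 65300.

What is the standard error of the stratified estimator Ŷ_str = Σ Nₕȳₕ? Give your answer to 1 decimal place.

97093.9

Var(Ŷ_str) = Σₕ Nₕ²(1 − fₕ)sₕ²/nₕ.
South: 6127²·(1 − 887/6127)·32200/887 = 1.1654977 × 10^9.
North: 11417²·(1 − 1266/11417)·14900/1266 = 1.3639969 × 10^9.
Central: 15993²·(1 − 2103/15993)·65300/2103 = 6.8977284 × 10^9.
Sum = 9.427223 × 10^9.
SE = √(9.427223 × 10^9) = 97093.9.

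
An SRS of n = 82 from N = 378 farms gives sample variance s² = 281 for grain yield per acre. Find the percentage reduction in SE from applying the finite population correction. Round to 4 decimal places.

11.5088

f = n/N = 82/378 = 0.21693122.
SE_no-fpc = √(s²/n) = 1.8511697; SE_fpc = √((1−f)s²/n) = 1.6381218.
Ratio = √(1−f) = 0.88491174. Reduction = 100·(1 − 0.88491174) = 11.5088%.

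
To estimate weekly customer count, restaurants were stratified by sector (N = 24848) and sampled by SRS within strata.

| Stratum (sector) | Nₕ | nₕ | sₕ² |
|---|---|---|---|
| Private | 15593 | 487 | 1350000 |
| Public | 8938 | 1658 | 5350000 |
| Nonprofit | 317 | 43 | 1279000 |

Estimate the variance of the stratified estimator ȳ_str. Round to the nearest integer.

Var(ȳ_str) = Σₕ Wₕ²(1 − fₕ)sₕ²/nₕ with Wₕ = Nₕ/N, N = 24848.
Private: Wₕ = 0.62753542; term = 0.62753542²·(1 − 0.03123196)·1350000/487 = 1057.5504.
Public: Wₕ = 0.35970702; term = 0.35970702²·(1 − 0.18550011)·5350000/1658 = 340.062.
Nonprofit: Wₕ = 0.01275757; term = 0.01275757²·(1 − 0.13564669)·1279000/43 = 4.18436.
Sum = 1401.7968.

1402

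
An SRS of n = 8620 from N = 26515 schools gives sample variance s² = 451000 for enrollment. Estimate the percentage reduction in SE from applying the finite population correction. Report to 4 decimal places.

17.8476

f = n/N = 8620/26515 = 0.32509900.
SE_no-fpc = √(s²/n) = 7.2332694; SE_fpc = √((1−f)s²/n) = 5.9423014.
Ratio = √(1−f) = 0.82152358. Reduction = 100·(1 − 0.82152358) = 17.8476%.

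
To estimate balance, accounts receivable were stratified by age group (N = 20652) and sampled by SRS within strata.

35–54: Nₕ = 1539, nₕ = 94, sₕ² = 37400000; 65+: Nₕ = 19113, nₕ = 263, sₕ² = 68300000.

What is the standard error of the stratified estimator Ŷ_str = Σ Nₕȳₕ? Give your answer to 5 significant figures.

Var(Ŷ_str) = Σₕ Nₕ²(1 − fₕ)sₕ²/nₕ.
35–54: 1539²·(1 − 94/1539)·37400000/94 = 8.8481039 × 10^11.
65+: 19113²·(1 − 263/19113)·68300000/263 = 9.3563222 × 10^13.
Sum = 9.4448032 × 10^13.
SE = √(9.4448032 × 10^13) = 9.7184 × 10^6.

9.7184 × 10^6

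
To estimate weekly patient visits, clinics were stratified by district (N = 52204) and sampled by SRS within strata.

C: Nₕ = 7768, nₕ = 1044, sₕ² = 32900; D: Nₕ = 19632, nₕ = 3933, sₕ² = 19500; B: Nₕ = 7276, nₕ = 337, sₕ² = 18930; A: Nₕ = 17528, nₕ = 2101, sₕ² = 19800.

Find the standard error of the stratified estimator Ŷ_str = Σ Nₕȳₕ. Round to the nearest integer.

92512

Var(Ŷ_str) = Σₕ Nₕ²(1 − fₕ)sₕ²/nₕ.
C: 7768²·(1 − 1044/7768)·32900/1044 = 1.6460094 × 10^9.
D: 19632²·(1 − 3933/19632)·19500/3933 = 1.5280839 × 10^9.
B: 7276²·(1 − 337/7276)·18930/337 = 2.8360265 × 10^9.
A: 17528²·(1 − 2101/17528)·19800/2101 = 2.5483142 × 10^9.
Sum = 8.558434 × 10^9.
SE = √(8.558434 × 10^9) = 92512.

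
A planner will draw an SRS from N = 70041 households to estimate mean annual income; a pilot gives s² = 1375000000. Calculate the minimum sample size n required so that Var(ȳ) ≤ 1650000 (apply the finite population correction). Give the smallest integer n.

Without fpc, n₀ = s²/D = 1375000000/1650000 = 833.3333.
With fpc, (1 − n/N)·s²/n ≤ D requires n ≥ n₀/(1 + n₀/N) = 833.3333/(1 + 833.3333/70041) = 823.5351.
Rounding up, n = 824.

824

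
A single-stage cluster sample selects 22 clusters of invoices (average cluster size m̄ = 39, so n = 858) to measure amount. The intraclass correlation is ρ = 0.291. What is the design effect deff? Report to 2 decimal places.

deff = 1 + (39 − 1)·0.291 = 1 + 11.058 = 12.058.

12.06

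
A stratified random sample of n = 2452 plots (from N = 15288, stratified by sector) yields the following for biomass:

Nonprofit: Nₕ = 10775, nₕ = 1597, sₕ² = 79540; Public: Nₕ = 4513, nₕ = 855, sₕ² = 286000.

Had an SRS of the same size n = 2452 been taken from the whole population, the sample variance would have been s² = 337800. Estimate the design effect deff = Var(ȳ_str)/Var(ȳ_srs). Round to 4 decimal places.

0.3865

Var(ȳ_str) = Σ Wₕ²(1−fₕ)sₕ²/nₕ with Wₕ = Nₕ/15288:
  Nonprofit: (10775/15288)²·(1−1597/10775)·79540/1597 = 21.073887
  Public: (4513/15288)²·(1−855/4513)·286000/855 = 23.626947
  → Var(ȳ_str) = 44.700834.
Var(ȳ_srs) = (1 − 2452/15288)·337800/2452 = 115.66933.
deff = 44.700834 / 115.66933 = 0.3865.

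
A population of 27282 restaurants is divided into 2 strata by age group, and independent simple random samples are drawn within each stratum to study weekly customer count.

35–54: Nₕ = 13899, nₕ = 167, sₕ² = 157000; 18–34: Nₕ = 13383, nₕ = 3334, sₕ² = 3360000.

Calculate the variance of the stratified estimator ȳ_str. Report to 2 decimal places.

423.17

Var(ȳ_str) = Σₕ Wₕ²(1 − fₕ)sₕ²/nₕ with Wₕ = Nₕ/N, N = 27282.
35–54: Wₕ = 0.50945678; term = 0.50945678²·(1 − 0.01201525)·157000/167 = 241.07275.
18–34: Wₕ = 0.49054322; term = 0.49054322²·(1 − 0.24912202)·3360000/3334 = 182.09482.
Sum = 423.16757.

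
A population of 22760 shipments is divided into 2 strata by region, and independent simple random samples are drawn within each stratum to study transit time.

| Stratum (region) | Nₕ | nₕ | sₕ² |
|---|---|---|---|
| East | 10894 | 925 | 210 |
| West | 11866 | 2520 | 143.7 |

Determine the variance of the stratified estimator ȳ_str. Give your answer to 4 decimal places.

Var(ȳ_str) = Σₕ Wₕ²(1 − fₕ)sₕ²/nₕ with Wₕ = Nₕ/N, N = 22760.
East: Wₕ = 0.47864675; term = 0.47864675²·(1 − 0.08490912)·210/925 = 0.047596171.
West: Wₕ = 0.52135325; term = 0.52135325²·(1 − 0.21237148)·143.7/2520 = 0.012207924.
Sum = 0.059804095.

0.0598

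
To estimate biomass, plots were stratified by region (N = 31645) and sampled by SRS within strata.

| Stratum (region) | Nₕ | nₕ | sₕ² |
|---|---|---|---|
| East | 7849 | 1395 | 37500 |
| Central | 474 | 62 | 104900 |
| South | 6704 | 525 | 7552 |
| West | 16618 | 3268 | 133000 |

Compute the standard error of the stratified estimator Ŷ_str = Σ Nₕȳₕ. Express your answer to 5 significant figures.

106380

Var(Ŷ_str) = Σₕ Nₕ²(1 − fₕ)sₕ²/nₕ.
East: 7849²·(1 − 1395/7849)·37500/1395 = 1.3617593 × 10^9.
Central: 474²·(1 − 62/474)·104900/62 = 3.304147 × 10^8.
South: 6704²·(1 − 525/6704)·7552/525 = 5.9587461 × 10^8.
West: 16618²·(1 − 3268/16618)·133000/3268 = 9.0287913 × 10^9.
Sum = 1.131684 × 10^10.
SE = √(1.131684 × 10^10) = 106380.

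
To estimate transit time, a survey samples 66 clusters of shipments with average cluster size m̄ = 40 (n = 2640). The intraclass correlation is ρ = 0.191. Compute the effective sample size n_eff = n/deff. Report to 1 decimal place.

312.5

deff = 1 + (40 − 1)·0.191 = 1 + 7.449 = 8.449.
n_eff = 2640 / 8.449 = 312.5.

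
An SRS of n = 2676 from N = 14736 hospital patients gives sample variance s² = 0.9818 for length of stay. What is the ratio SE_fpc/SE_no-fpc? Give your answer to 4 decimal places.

f = n/N = 2676/14736 = 0.18159609.
SE_no-fpc = √(s²/n) = 0.019154396; SE_fpc = √((1−f)s²/n) = 0.017328154.
Ratio = √(1−f) = 0.90465679.

0.9047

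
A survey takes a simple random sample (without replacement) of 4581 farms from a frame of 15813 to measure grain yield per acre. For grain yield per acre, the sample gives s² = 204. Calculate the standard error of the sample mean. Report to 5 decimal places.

Under SRS without replacement, Var(ȳ) = (1 − f)·s²/n with f = n/N = 4581/15813 = 0.28969835.
Var(ȳ) = (1 − 0.28969835)·204/4581 = 0.71030165·0.044531762 = 0.031630984.
SE(ȳ) = √(0.031630984) = 0.17785.

0.17785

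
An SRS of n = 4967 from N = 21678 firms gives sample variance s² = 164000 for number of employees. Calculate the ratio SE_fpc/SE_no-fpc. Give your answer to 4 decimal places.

f = n/N = 4967/21678 = 0.22912630.
SE_no-fpc = √(s²/n) = 5.746122; SE_fpc = √((1−f)s²/n) = 5.0450614.
Ratio = √(1−f) = 0.87799413.

0.8780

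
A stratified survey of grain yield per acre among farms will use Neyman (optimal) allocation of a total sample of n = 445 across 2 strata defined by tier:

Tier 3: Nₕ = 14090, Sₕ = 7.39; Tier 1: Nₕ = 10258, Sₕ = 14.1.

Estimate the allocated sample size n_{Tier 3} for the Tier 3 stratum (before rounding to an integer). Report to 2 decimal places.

186.26

Neyman allocation: nₕ = n·NₕSₕ / Σⱼ NⱼSⱼ.
Σ NⱼSⱼ = 14090·7.39 + 10258·14.1 = 248762.9.
n_{Tier 3} = 445·14090·7.39 / 248762.9 = 186.26.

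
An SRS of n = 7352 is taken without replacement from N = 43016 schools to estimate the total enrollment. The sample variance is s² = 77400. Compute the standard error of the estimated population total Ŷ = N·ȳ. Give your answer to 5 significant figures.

Var(Ŷ) = N²·Var(ȳ) = N²·(1 − n/N)·s²/n.
f = 7352/43016 = 0.17091315; Var(ȳ) = 0.82908685·77400/7352 = 8.7284171.
Var(Ŷ) = 43016² · 8.7284171 = 1.6150856 × 10^10.
SE(Ŷ) = √(1.6150856 × 10^10) = 127090.

127090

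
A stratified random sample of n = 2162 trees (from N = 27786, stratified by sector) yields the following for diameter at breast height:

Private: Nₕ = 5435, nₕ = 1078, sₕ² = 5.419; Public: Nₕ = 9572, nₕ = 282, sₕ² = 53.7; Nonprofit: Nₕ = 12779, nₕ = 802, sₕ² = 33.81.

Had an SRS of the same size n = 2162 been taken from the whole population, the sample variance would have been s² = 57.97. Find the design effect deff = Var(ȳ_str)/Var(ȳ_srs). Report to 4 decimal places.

1.2312

Var(ȳ_str) = Σ Wₕ²(1−fₕ)sₕ²/nₕ with Wₕ = Nₕ/27786:
  Private: (5435/27786)²·(1−1078/5435)·5.419/1078 = 1.5418263 × 10^-4
  Public: (9572/27786)²·(1−282/9572)·53.7/282 = 0.021932671
  Nonprofit: (12779/27786)²·(1−802/12779)·33.81/802 = 0.0083572551
  → Var(ȳ_str) = 0.030444109.
Var(ȳ_srs) = (1 − 2162/27786)·57.97/2162 = 0.024726834.
deff = 0.030444109 / 0.024726834 = 1.2312.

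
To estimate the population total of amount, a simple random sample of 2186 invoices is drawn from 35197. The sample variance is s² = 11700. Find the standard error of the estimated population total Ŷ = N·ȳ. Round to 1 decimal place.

78858.8

Var(Ŷ) = N²·Var(ȳ) = N²·(1 − n/N)·s²/n.
f = 2186/35197 = 0.06210757; Var(ȳ) = 0.93789243·11700/2186 = 5.0198268.
Var(Ŷ) = 35197² · 5.0198268 = 6.2187061 × 10^9.
SE(Ŷ) = √(6.2187061 × 10^9) = 78858.8.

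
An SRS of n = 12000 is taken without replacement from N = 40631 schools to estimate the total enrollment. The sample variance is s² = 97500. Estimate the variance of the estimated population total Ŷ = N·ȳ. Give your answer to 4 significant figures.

9.452 × 10^9

Var(Ŷ) = N²·Var(ȳ) = N²·(1 − n/N)·s²/n.
f = 12000/40631 = 0.29534100; Var(ȳ) = 0.70465900·97500/12000 = 5.7253544.
Var(Ŷ) = 40631² · 5.7253544 = 9.4518625 × 10^9.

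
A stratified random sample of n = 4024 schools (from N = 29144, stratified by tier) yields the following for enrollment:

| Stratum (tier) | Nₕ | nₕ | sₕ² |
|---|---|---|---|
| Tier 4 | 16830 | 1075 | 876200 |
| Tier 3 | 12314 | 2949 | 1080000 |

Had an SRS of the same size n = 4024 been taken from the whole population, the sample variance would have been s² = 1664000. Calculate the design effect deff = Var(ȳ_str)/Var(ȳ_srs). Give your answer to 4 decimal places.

0.8534

Var(ȳ_str) = Σ Wₕ²(1−fₕ)sₕ²/nₕ with Wₕ = Nₕ/29144:
  Tier 4: (16830/29144)²·(1−1075/16830)·876200/1075 = 254.44797
  Tier 3: (12314/29144)²·(1−2949/12314)·1080000/2949 = 49.723031
  → Var(ȳ_str) = 304.171.
Var(ȳ_srs) = (1 − 4024/29144)·1664000/4024 = 356.42309.
deff = 304.171 / 356.42309 = 0.8534.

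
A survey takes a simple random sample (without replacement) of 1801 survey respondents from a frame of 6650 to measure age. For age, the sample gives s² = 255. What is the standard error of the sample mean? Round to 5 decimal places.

Under SRS without replacement, Var(ȳ) = (1 − f)·s²/n with f = n/N = 1801/6650 = 0.27082707.
Var(ȳ) = (1 − 0.27082707)·255/1801 = 0.72917293·0.14158801 = 0.10324214.
SE(ȳ) = √(0.10324214) = 0.32131.

0.32131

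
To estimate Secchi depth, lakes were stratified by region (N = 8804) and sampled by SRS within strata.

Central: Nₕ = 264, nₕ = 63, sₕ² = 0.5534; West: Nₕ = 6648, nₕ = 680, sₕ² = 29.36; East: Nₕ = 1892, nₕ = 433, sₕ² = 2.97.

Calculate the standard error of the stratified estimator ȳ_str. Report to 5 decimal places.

0.14950

Var(ȳ_str) = Σₕ Wₕ²(1 − fₕ)sₕ²/nₕ with Wₕ = Nₕ/N, N = 8804.
Central: Wₕ = 0.02998637; term = 0.02998637²·(1 − 0.23863636)·0.5534/63 = 6.0136552 × 10^-6.
West: Wₕ = 0.75511131; term = 0.75511131²·(1 − 0.10228640)·29.36/680 = 0.022100744.
East: Wₕ = 0.21490232; term = 0.21490232²·(1 − 0.22885835)·2.97/433 = 2.4427831 × 10^-4.
Sum = 0.022351036.
SE = √(0.022351036) = 0.14950.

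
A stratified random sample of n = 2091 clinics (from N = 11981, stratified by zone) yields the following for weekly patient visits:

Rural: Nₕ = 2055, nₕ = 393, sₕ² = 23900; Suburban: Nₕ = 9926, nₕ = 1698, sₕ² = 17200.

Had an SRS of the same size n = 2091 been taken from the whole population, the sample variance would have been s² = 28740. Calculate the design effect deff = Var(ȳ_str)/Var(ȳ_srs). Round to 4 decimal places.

Var(ȳ_str) = Σ Wₕ²(1−fₕ)sₕ²/nₕ with Wₕ = Nₕ/11981:
  Rural: (2055/11981)²·(1−393/2055)·23900/393 = 1.4469784
  Suburban: (9926/11981)²·(1−1698/9926)·17200/1698 = 5.7633259
  → Var(ȳ_str) = 7.2103043.
Var(ȳ_srs) = (1 − 2091/11981)·28740/2091 = 11.345822.
deff = 7.2103043 / 11.345822 = 0.6355.

0.6355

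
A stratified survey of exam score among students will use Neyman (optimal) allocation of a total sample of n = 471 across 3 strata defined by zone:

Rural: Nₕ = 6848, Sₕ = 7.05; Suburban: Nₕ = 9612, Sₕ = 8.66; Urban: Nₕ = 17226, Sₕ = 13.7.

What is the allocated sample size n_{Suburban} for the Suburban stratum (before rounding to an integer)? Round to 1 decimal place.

106.7

Neyman allocation: nₕ = n·NₕSₕ / Σⱼ NⱼSⱼ.
Σ NⱼSⱼ = 6848·7.05 + 9612·8.66 + 17226·13.7 = 367514.52.
n_{Suburban} = 471·9612·8.66 / 367514.52 = 106.7.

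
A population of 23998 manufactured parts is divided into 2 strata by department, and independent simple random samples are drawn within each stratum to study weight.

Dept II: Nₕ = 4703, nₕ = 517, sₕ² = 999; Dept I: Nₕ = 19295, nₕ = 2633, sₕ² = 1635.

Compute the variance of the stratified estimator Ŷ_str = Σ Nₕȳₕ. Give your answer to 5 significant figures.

Var(Ŷ_str) = Σₕ Nₕ²(1 − fₕ)sₕ²/nₕ.
Dept II: 4703²·(1 − 517/4703)·999/517 = 3.8040757 × 10^7.
Dept I: 19295²·(1 − 2633/19295)·1635/2633 = 1.9963598 × 10^8.
Sum = 2.3767674 × 10^8.

2.3768 × 10^8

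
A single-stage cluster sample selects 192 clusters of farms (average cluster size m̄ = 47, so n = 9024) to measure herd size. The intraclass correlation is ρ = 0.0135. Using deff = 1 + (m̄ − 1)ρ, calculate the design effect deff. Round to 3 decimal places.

1.621

deff = 1 + (47 − 1)·0.0135 = 1 + 0.621 = 1.621.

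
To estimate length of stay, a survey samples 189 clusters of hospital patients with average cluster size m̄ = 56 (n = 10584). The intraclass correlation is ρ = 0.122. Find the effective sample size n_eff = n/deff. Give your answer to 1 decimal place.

deff = 1 + (56 − 1)·0.122 = 1 + 6.71 = 7.71.
n_eff = 10584 / 7.71 = 1372.8.

1372.8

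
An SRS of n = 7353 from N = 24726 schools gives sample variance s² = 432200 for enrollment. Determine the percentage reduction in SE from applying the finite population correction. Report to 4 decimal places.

f = n/N = 7353/24726 = 0.29737928.
SE_no-fpc = √(s²/n) = 7.6667288; SE_fpc = √((1−f)s²/n) = 6.4264418.
Ratio = √(1−f) = 0.83822474. Reduction = 100·(1 − 0.83822474) = 16.1775%.

16.1775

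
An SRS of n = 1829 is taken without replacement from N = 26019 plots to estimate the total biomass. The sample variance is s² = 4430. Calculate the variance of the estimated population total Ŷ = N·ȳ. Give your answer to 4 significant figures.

Var(Ŷ) = N²·Var(ȳ) = N²·(1 − n/N)·s²/n.
f = 1829/26019 = 0.07029478; Var(ȳ) = 0.92970522·4430/1829 = 2.2518284.
Var(Ŷ) = 26019² · 2.2518284 = 1.5244616 × 10^9.

1.524 × 10^9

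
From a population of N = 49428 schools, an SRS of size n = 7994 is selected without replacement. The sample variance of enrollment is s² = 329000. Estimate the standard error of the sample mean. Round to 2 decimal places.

Under SRS without replacement, Var(ȳ) = (1 − f)·s²/n with f = n/N = 7994/49428 = 0.16173019.
Var(ȳ) = (1 − 0.16173019)·329000/7994 = 0.83826981·41.155867 = 34.499721.
SE(ȳ) = √(34.499721) = 5.87.

5.87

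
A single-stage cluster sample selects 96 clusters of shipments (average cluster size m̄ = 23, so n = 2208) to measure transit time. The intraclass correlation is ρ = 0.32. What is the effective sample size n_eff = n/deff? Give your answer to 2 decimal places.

deff = 1 + (23 − 1)·0.32 = 1 + 7.04 = 8.04.
n_eff = 2208 / 8.04 = 274.63.

274.63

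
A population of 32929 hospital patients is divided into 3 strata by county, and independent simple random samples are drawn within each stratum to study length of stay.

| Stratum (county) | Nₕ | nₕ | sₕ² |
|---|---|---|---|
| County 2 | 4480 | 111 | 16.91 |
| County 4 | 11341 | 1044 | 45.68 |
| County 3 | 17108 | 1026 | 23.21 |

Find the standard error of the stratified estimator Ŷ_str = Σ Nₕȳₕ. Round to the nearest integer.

Var(Ŷ_str) = Σₕ Nₕ²(1 − fₕ)sₕ²/nₕ.
County 2: 4480²·(1 − 111/4480)·16.91/111 = 2.9818149 × 10^6.
County 4: 11341²·(1 − 1044/11341)·45.68/1044 = 5.1096089 × 10^6.
County 3: 17108²·(1 − 1026/17108)·23.21/1026 = 6.2239641 × 10^6.
Sum = 1.4315388 × 10^7.
SE = √(1.4315388 × 10^7) = 3784.

3784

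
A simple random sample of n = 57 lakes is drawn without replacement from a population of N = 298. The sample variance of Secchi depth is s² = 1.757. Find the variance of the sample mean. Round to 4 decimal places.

Under SRS without replacement, Var(ȳ) = (1 − f)·s²/n with f = n/N = 57/298 = 0.19127517.
Var(ȳ) = (1 − 0.19127517)·1.757/57 = 0.80872483·0.030824561 = 0.024928588.

0.0249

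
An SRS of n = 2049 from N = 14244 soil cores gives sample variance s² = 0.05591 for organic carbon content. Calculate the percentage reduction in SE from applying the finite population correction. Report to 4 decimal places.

7.4716

f = n/N = 2049/14244 = 0.14385004.
SE_no-fpc = √(s²/n) = 0.0052236464; SE_fpc = √((1−f)s²/n) = 0.0048333549.
Ratio = √(1−f) = 0.92528372. Reduction = 100·(1 − 0.92528372) = 7.4716%.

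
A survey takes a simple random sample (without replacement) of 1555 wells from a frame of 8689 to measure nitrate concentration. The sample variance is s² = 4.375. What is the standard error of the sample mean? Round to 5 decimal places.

0.04806

Under SRS without replacement, Var(ȳ) = (1 − f)·s²/n with f = n/N = 1555/8689 = 0.17896191.
Var(ȳ) = (1 − 0.17896191)·4.375/1555 = 0.82103809·0.0028135048 = 0.0023099946.
SE(ȳ) = √(0.0023099946) = 0.04806.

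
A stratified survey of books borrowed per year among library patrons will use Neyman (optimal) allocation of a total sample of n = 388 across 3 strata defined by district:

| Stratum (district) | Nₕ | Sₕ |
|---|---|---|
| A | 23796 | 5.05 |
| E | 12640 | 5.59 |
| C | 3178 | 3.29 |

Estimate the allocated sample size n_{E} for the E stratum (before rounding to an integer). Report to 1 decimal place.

Neyman allocation: nₕ = n·NₕSₕ / Σⱼ NⱼSⱼ.
Σ NⱼSⱼ = 23796·5.05 + 12640·5.59 + 3178·3.29 = 201283.02.
n_{E} = 388·12640·5.59 / 201283.02 = 136.2.

136.2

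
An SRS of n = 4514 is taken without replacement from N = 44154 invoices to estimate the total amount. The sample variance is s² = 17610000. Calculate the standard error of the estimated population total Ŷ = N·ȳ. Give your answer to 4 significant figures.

Var(Ŷ) = N²·Var(ȳ) = N²·(1 − n/N)·s²/n.
f = 4514/44154 = 0.10223309; Var(ȳ) = 0.89776691·17610000/4514 = 3502.3649.
Var(Ŷ) = 44154² · 3502.3649 = 6.8281256 × 10^12.
SE(Ŷ) = √(6.8281256 × 10^12) = 2.613 × 10^6.

2.613 × 10^6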